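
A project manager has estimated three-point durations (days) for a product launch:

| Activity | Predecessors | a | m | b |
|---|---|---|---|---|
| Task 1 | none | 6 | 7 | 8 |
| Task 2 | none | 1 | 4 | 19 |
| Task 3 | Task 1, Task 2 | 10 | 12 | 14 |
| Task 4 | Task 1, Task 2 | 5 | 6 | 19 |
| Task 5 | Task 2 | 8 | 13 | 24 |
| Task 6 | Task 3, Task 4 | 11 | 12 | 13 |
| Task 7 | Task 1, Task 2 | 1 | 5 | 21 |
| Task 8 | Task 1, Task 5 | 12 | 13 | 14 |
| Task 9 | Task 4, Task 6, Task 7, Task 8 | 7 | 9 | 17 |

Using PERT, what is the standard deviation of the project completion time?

te_Task 1 = (6 + 4·7 + 8)/6 = 42/6 = 7; σ²_Task 1 = ((8−6)/6)² = 0.111
te_Task 2 = (1 + 4·4 + 19)/6 = 36/6 = 6; σ²_Task 2 = ((19−1)/6)² = 9.000
te_Task 3 = (10 + 4·12 + 14)/6 = 72/6 = 12; σ²_Task 3 = ((14−10)/6)² = 0.444
te_Task 4 = (5 + 4·6 + 19)/6 = 48/6 = 8; σ²_Task 4 = ((19−5)/6)² = 5.444
te_Task 5 = (8 + 4·13 + 24)/6 = 84/6 = 14; σ²_Task 5 = ((24−8)/6)² = 7.111
te_Task 6 = (11 + 4·12 + 13)/6 = 72/6 = 12; σ²_Task 6 = ((13−11)/6)² = 0.111
te_Task 7 = (1 + 4·5 + 21)/6 = 42/6 = 7; σ²_Task 7 = ((21−1)/6)² = 11.111
te_Task 8 = (12 + 4·13 + 14)/6 = 78/6 = 13; σ²_Task 8 = ((14−12)/6)² = 0.111
te_Task 9 = (7 + 4·9 + 17)/6 = 60/6 = 10; σ²_Task 9 = ((17−7)/6)² = 2.778

Forward pass:
ES_Task 1 = 0; EF_Task 1 = 7
ES_Task 2 = 0; EF_Task 2 = 6
ES_Task 3 = max(EF_Task 1=7, EF_Task 2=6) = 7; EF_Task 3 = 7+12 = 19
ES_Task 4 = max(EF_Task 1=7, EF_Task 2=6) = 7; EF_Task 4 = 7+8 = 15
ES_Task 5 = 6; EF_Task 5 = 6+14 = 20
ES_Task 6 = max(EF_Task 3=19, EF_Task 4=15) = 19; EF_Task 6 = 19+12 = 31
ES_Task 7 = max(EF_Task 1=7, EF_Task 2=6) = 7; EF_Task 7 = 7+7 = 14
ES_Task 8 = max(EF_Task 1=7, EF_Task 5=20) = 20; EF_Task 8 = 20+13 = 33
ES_Task 9 = max(EF_Task 4=15, EF_Task 6=31, EF_Task 7=14, EF_Task 8=33) = 33; EF_Task 9 = 33+10 = 43
Expected project duration μ = 43 days. Critical path: Task 2 → Task 5 → Task 8 → Task 9.

Variance along critical path = 9.000 + 7.111 + 0.111 + 2.778 = 19.000
σ = √19.000 = 4.359 days

4.36 days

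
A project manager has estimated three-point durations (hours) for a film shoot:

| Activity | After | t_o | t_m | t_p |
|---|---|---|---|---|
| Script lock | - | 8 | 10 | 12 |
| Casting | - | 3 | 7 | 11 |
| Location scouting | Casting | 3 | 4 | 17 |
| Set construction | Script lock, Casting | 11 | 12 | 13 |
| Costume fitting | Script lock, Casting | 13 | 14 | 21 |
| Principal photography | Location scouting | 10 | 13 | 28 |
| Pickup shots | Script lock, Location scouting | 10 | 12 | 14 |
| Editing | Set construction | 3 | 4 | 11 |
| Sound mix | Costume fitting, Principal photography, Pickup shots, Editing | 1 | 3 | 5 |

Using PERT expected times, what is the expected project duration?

te_Script lock = (8 + 4·10 + 12)/6 = 60/6 = 10
te_Casting = (3 + 4·7 + 11)/6 = 42/6 = 7
te_Location scouting = (3 + 4·4 + 17)/6 = 36/6 = 6
te_Set construction = (11 + 4·12 + 13)/6 = 72/6 = 12
te_Costume fitting = (13 + 4·14 + 21)/6 = 90/6 = 15
te_Principal photography = (10 + 4·13 + 28)/6 = 90/6 = 15
te_Pickup shots = (10 + 4·12 + 14)/6 = 72/6 = 12
te_Editing = (3 + 4·4 + 11)/6 = 30/6 = 5
te_Sound mix = (1 + 4·3 + 5)/6 = 18/6 = 3

Forward pass:
ES_Script lock = 0; EF_Script lock = 10
ES_Casting = 0; EF_Casting = 7
ES_Location scouting = 7; EF_Location scouting = 7+6 = 13
ES_Set construction = max(EF_Script lock=10, EF_Casting=7) = 10; EF_Set construction = 10+12 = 22
ES_Costume fitting = max(EF_Script lock=10, EF_Casting=7) = 10; EF_Costume fitting = 10+15 = 25
ES_Principal photography = 13; EF_Principal photography = 13+15 = 28
ES_Pickup shots = max(EF_Script lock=10, EF_Location scouting=13) = 13; EF_Pickup shots = 13+12 = 25
ES_Editing = 22; EF_Editing = 22+5 = 27
ES_Sound mix = max(EF_Costume fitting=25, EF_Principal photography=28, EF_Pickup shots=25, EF_Editing=27) = 28; EF_Sound mix = 28+3 = 31
Expected project duration μ = 31 hours. Critical path: Casting → Location scouting → Principal photography → Sound mix.

31 hours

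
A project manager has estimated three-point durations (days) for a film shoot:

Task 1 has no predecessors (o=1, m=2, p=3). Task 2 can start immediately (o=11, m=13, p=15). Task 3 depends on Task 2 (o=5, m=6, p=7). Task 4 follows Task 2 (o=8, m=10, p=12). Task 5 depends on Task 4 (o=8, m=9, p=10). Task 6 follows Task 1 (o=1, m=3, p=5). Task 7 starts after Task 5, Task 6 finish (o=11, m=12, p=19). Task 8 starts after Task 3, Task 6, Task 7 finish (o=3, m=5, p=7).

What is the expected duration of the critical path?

te_Task 1 = (1 + 4·2 + 3)/6 = 12/6 = 2
te_Task 2 = (11 + 4·13 + 15)/6 = 78/6 = 13
te_Task 3 = (5 + 4·6 + 7)/6 = 36/6 = 6
te_Task 4 = (8 + 4·10 + 12)/6 = 60/6 = 10
te_Task 5 = (8 + 4·9 + 10)/6 = 54/6 = 9
te_Task 6 = (1 + 4·3 + 5)/6 = 18/6 = 3
te_Task 7 = (11 + 4·12 + 19)/6 = 78/6 = 13
te_Task 8 = (3 + 4·5 + 7)/6 = 30/6 = 5

Forward pass:
ES_Task 1 = 0; EF_Task 1 = 2
ES_Task 2 = 0; EF_Task 2 = 13
ES_Task 3 = 13; EF_Task 3 = 13+6 = 19
ES_Task 4 = 13; EF_Task 4 = 13+10 = 23
ES_Task 5 = 23; EF_Task 5 = 23+9 = 32
ES_Task 6 = 2; EF_Task 6 = 2+3 = 5
ES_Task 7 = max(EF_Task 5=32, EF_Task 6=5) = 32; EF_Task 7 = 32+13 = 45
ES_Task 8 = max(EF_Task 3=19, EF_Task 6=5, EF_Task 7=45) = 45; EF_Task 8 = 45+5 = 50
Expected project duration μ = 50 days. Critical path: Task 2 → Task 4 → Task 5 → Task 7 → Task 8.

50 days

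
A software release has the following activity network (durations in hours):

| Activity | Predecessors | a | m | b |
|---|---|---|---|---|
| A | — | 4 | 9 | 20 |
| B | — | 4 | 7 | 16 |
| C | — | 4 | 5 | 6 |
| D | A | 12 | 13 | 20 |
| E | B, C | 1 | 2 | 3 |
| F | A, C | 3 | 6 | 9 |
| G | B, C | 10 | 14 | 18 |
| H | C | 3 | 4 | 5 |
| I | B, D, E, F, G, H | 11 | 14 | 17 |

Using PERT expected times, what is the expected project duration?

38 hours

te_A = (4 + 4·9 + 20)/6 = 60/6 = 10
te_B = (4 + 4·7 + 16)/6 = 48/6 = 8
te_C = (4 + 4·5 + 6)/6 = 30/6 = 5
te_D = (12 + 4·13 + 20)/6 = 84/6 = 14
te_E = (1 + 4·2 + 3)/6 = 12/6 = 2
te_F = (3 + 4·6 + 9)/6 = 36/6 = 6
te_G = (10 + 4·14 + 18)/6 = 84/6 = 14
te_H = (3 + 4·4 + 5)/6 = 24/6 = 4
te_I = (11 + 4·14 + 17)/6 = 84/6 = 14

Forward pass:
ES_A = 0; EF_A = 10
ES_B = 0; EF_B = 8
ES_C = 0; EF_C = 5
ES_D = 10; EF_D = 10+14 = 24
ES_E = max(EF_B=8, EF_C=5) = 8; EF_E = 8+2 = 10
ES_F = max(EF_A=10, EF_C=5) = 10; EF_F = 10+6 = 16
ES_G = max(EF_B=8, EF_C=5) = 8; EF_G = 8+14 = 22
ES_H = 5; EF_H = 5+4 = 9
ES_I = max(EF_B=8, EF_D=24, EF_E=10, EF_F=16, EF_G=22, EF_H=9) = 24; EF_I = 24+14 = 38
Expected project duration μ = 38 hours. Critical path: A → D → I.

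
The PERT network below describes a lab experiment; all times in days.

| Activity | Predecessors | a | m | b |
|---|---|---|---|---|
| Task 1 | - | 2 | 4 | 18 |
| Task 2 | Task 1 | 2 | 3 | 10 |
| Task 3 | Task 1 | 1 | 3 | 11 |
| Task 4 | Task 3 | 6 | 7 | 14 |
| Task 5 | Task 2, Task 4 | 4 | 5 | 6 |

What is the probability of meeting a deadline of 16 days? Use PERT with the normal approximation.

0.021

te_Task 1 = (2 + 4·4 + 18)/6 = 36/6 = 6; σ²_Task 1 = ((18−2)/6)² = 7.111
te_Task 2 = (2 + 4·3 + 10)/6 = 24/6 = 4; σ²_Task 2 = ((10−2)/6)² = 1.778
te_Task 3 = (1 + 4·3 + 11)/6 = 24/6 = 4; σ²_Task 3 = ((11−1)/6)² = 2.778
te_Task 4 = (6 + 4·7 + 14)/6 = 48/6 = 8; σ²_Task 4 = ((14−6)/6)² = 1.778
te_Task 5 = (4 + 4·5 + 6)/6 = 30/6 = 5; σ²_Task 5 = ((6−4)/6)² = 0.111

Forward pass:
ES_Task 1 = 0; EF_Task 1 = 6
ES_Task 2 = 6; EF_Task 2 = 6+4 = 10
ES_Task 3 = 6; EF_Task 3 = 6+4 = 10
ES_Task 4 = 10; EF_Task 4 = 10+8 = 18
ES_Task 5 = max(EF_Task 2=10, EF_Task 4=18) = 18; EF_Task 5 = 18+5 = 23
Expected project duration μ = 23 days. Critical path: Task 1 → Task 3 → Task 4 → Task 5.

Variance along critical path = 7.111 + 2.778 + 1.778 + 0.111 = 11.778; σ = √11.778 = 3.432 days.
Z = (16 − 23) / 3.432 = -2.040
P(T ≤ 16) = Φ(-2.040) ≈ 0.021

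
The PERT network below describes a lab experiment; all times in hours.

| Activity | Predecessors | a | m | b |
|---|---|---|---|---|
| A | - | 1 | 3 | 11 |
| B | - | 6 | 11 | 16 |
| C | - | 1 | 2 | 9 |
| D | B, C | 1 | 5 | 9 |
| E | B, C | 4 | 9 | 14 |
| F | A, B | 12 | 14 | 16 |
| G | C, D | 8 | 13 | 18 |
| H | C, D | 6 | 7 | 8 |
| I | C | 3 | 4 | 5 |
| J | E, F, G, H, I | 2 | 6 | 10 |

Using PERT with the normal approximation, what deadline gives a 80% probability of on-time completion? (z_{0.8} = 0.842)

37.5 hours

te_A = (1 + 4·3 + 11)/6 = 24/6 = 4; σ²_A = ((11−1)/6)² = 2.778
te_B = (6 + 4·11 + 16)/6 = 66/6 = 11; σ²_B = ((16−6)/6)² = 2.778
te_C = (1 + 4·2 + 9)/6 = 18/6 = 3; σ²_C = ((9−1)/6)² = 1.778
te_D = (1 + 4·5 + 9)/6 = 30/6 = 5; σ²_D = ((9−1)/6)² = 1.778
te_E = (4 + 4·9 + 14)/6 = 54/6 = 9; σ²_E = ((14−4)/6)² = 2.778
te_F = (12 + 4·14 + 16)/6 = 84/6 = 14; σ²_F = ((16−12)/6)² = 0.444
te_G = (8 + 4·13 + 18)/6 = 78/6 = 13; σ²_G = ((18−8)/6)² = 2.778
te_H = (6 + 4·7 + 8)/6 = 42/6 = 7; σ²_H = ((8−6)/6)² = 0.111
te_I = (3 + 4·4 + 5)/6 = 24/6 = 4; σ²_I = ((5−3)/6)² = 0.111
te_J = (2 + 4·6 + 10)/6 = 36/6 = 6; σ²_J = ((10−2)/6)² = 1.778

Forward pass:
ES_A = 0; EF_A = 4
ES_B = 0; EF_B = 11
ES_C = 0; EF_C = 3
ES_D = max(EF_B=11, EF_C=3) = 11; EF_D = 11+5 = 16
ES_E = max(EF_B=11, EF_C=3) = 11; EF_E = 11+9 = 20
ES_F = max(EF_A=4, EF_B=11) = 11; EF_F = 11+14 = 25
ES_G = max(EF_C=3, EF_D=16) = 16; EF_G = 16+13 = 29
ES_H = max(EF_C=3, EF_D=16) = 16; EF_H = 16+7 = 23
ES_I = 3; EF_I = 3+4 = 7
ES_J = max(EF_E=20, EF_F=25, EF_G=29, EF_H=23, EF_I=7) = 29; EF_J = 29+6 = 35
Expected project duration μ = 35 hours. Critical path: B → D → G → J.

Variance along critical path = 2.778 + 1.778 + 2.778 + 1.778 = 9.111; σ = 3.018 hours.
D = μ + z·σ = 35 + 0.842·3.018 = 37.5 hours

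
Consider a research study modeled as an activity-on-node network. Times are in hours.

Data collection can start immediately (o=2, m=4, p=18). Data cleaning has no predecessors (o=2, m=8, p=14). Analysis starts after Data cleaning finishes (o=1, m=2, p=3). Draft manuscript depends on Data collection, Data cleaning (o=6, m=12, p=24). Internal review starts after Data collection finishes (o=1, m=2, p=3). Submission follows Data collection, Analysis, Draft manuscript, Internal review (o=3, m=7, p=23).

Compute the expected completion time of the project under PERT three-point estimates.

30 hours

te_Data collection = (2 + 4·4 + 18)/6 = 36/6 = 6
te_Data cleaning = (2 + 4·8 + 14)/6 = 48/6 = 8
te_Analysis = (1 + 4·2 + 3)/6 = 12/6 = 2
te_Draft manuscript = (6 + 4·12 + 24)/6 = 78/6 = 13
te_Internal review = (1 + 4·2 + 3)/6 = 12/6 = 2
te_Submission = (3 + 4·7 + 23)/6 = 54/6 = 9

Forward pass:
ES_Data collection = 0; EF_Data collection = 6
ES_Data cleaning = 0; EF_Data cleaning = 8
ES_Analysis = 8; EF_Analysis = 8+2 = 10
ES_Draft manuscript = max(EF_Data collection=6, EF_Data cleaning=8) = 8; EF_Draft manuscript = 8+13 = 21
ES_Internal review = 6; EF_Internal review = 6+2 = 8
ES_Submission = max(EF_Data collection=6, EF_Analysis=10, EF_Draft manuscript=21, EF_Internal review=8) = 21; EF_Submission = 21+9 = 30
Expected project duration μ = 30 hours. Critical path: Data cleaning → Draft manuscript → Submission.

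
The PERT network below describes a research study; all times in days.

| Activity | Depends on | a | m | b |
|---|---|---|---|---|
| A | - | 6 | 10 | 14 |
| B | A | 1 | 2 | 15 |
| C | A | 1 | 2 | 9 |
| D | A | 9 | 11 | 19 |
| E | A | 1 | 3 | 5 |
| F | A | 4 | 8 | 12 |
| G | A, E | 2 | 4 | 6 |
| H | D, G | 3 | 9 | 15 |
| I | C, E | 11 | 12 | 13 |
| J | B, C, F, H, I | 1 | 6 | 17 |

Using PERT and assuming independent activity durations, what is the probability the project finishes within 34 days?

0.156

te_A = (6 + 4·10 + 14)/6 = 60/6 = 10; σ²_A = ((14−6)/6)² = 1.778
te_B = (1 + 4·2 + 15)/6 = 24/6 = 4; σ²_B = ((15−1)/6)² = 5.444
te_C = (1 + 4·2 + 9)/6 = 18/6 = 3; σ²_C = ((9−1)/6)² = 1.778
te_D = (9 + 4·11 + 19)/6 = 72/6 = 12; σ²_D = ((19−9)/6)² = 2.778
te_E = (1 + 4·3 + 5)/6 = 18/6 = 3; σ²_E = ((5−1)/6)² = 0.444
te_F = (4 + 4·8 + 12)/6 = 48/6 = 8; σ²_F = ((12−4)/6)² = 1.778
te_G = (2 + 4·4 + 6)/6 = 24/6 = 4; σ²_G = ((6−2)/6)² = 0.444
te_H = (3 + 4·9 + 15)/6 = 54/6 = 9; σ²_H = ((15−3)/6)² = 4.000
te_I = (11 + 4·12 + 13)/6 = 72/6 = 12; σ²_I = ((13−11)/6)² = 0.111
te_J = (1 + 4·6 + 17)/6 = 42/6 = 7; σ²_J = ((17−1)/6)² = 7.111

Forward pass:
ES_A = 0; EF_A = 10
ES_B = 10; EF_B = 10+4 = 14
ES_C = 10; EF_C = 10+3 = 13
ES_D = 10; EF_D = 10+12 = 22
ES_E = 10; EF_E = 10+3 = 13
ES_F = 10; EF_F = 10+8 = 18
ES_G = max(EF_A=10, EF_E=13) = 13; EF_G = 13+4 = 17
ES_H = max(EF_D=22, EF_G=17) = 22; EF_H = 22+9 = 31
ES_I = max(EF_C=13, EF_E=13) = 13; EF_I = 13+12 = 25
ES_J = max(EF_B=14, EF_C=13, EF_F=18, EF_H=31, EF_I=25) = 31; EF_J = 31+7 = 38
Expected project duration μ = 38 days. Critical path: A → D → H → J.

Variance along critical path = 1.778 + 2.778 + 4.000 + 7.111 = 15.667; σ = √15.667 = 3.958 days.
Z = (34 − 38) / 3.958 = -1.011
P(T ≤ 34) = Φ(-1.011) ≈ 0.156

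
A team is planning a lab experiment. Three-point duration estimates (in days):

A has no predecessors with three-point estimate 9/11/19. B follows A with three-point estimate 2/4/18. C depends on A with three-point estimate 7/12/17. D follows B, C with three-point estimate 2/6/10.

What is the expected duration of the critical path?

te_A = (9 + 4·11 + 19)/6 = 72/6 = 12
te_B = (2 + 4·4 + 18)/6 = 36/6 = 6
te_C = (7 + 4·12 + 17)/6 = 72/6 = 12
te_D = (2 + 4·6 + 10)/6 = 36/6 = 6

Forward pass:
ES_A = 0; EF_A = 12
ES_B = 12; EF_B = 12+6 = 18
ES_C = 12; EF_C = 12+12 = 24
ES_D = max(EF_B=18, EF_C=24) = 24; EF_D = 24+6 = 30
Expected project duration μ = 30 days. Critical path: A → C → D.

30 days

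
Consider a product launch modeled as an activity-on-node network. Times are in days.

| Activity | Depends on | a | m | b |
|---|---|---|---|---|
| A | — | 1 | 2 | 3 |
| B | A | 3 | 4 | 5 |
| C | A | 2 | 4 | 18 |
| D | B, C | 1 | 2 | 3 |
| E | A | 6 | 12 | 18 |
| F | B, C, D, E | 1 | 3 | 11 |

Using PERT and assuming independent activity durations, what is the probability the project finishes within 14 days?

te_A = (1 + 4·2 + 3)/6 = 12/6 = 2; σ²_A = ((3−1)/6)² = 0.111
te_B = (3 + 4·4 + 5)/6 = 24/6 = 4; σ²_B = ((5−3)/6)² = 0.111
te_C = (2 + 4·4 + 18)/6 = 36/6 = 6; σ²_C = ((18−2)/6)² = 7.111
te_D = (1 + 4·2 + 3)/6 = 12/6 = 2; σ²_D = ((3−1)/6)² = 0.111
te_E = (6 + 4·12 + 18)/6 = 72/6 = 12; σ²_E = ((18−6)/6)² = 4.000
te_F = (1 + 4·3 + 11)/6 = 24/6 = 4; σ²_F = ((11−1)/6)² = 2.778

Forward pass:
ES_A = 0; EF_A = 2
ES_B = 2; EF_B = 2+4 = 6
ES_C = 2; EF_C = 2+6 = 8
ES_D = max(EF_B=6, EF_C=8) = 8; EF_D = 8+2 = 10
ES_E = 2; EF_E = 2+12 = 14
ES_F = max(EF_B=6, EF_C=8, EF_D=10, EF_E=14) = 14; EF_F = 14+4 = 18
Expected project duration μ = 18 days. Critical path: A → E → F.

Variance along critical path = 0.111 + 4.000 + 2.778 = 6.889; σ = √6.889 = 2.625 days.
Z = (14 − 18) / 2.625 = -1.524
P(T ≤ 14) = Φ(-1.524) ≈ 0.064

0.064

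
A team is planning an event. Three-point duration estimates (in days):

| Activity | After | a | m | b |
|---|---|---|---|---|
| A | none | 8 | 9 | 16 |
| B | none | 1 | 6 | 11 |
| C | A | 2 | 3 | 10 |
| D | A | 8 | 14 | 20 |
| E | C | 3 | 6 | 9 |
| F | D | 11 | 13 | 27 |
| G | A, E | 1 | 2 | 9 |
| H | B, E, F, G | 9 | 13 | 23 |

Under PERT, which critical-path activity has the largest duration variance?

F

te_A = (8 + 4·9 + 16)/6 = 60/6 = 10; σ²_A = ((16−8)/6)² = 1.778
te_B = (1 + 4·6 + 11)/6 = 36/6 = 6; σ²_B = ((11−1)/6)² = 2.778
te_C = (2 + 4·3 + 10)/6 = 24/6 = 4; σ²_C = ((10−2)/6)² = 1.778
te_D = (8 + 4·14 + 20)/6 = 84/6 = 14; σ²_D = ((20−8)/6)² = 4.000
te_E = (3 + 4·6 + 9)/6 = 36/6 = 6; σ²_E = ((9−3)/6)² = 1.000
te_F = (11 + 4·13 + 27)/6 = 90/6 = 15; σ²_F = ((27−11)/6)² = 7.111
te_G = (1 + 4·2 + 9)/6 = 18/6 = 3; σ²_G = ((9−1)/6)² = 1.778
te_H = (9 + 4·13 + 23)/6 = 84/6 = 14; σ²_H = ((23−9)/6)² = 5.444

Forward pass:
ES_A = 0; EF_A = 10
ES_B = 0; EF_B = 6
ES_C = 10; EF_C = 10+4 = 14
ES_D = 10; EF_D = 10+14 = 24
ES_E = 14; EF_E = 14+6 = 20
ES_F = 24; EF_F = 24+15 = 39
ES_G = max(EF_A=10, EF_E=20) = 20; EF_G = 20+3 = 23
ES_H = max(EF_B=6, EF_E=20, EF_F=39, EF_G=23) = 39; EF_H = 39+14 = 53
Expected project duration μ = 53 days. Critical path: A → D → F → H.

Variances on critical path: σ²_A=1.778, σ²_D=4.000, σ²_F=7.111, σ²_H=5.444.
Largest is σ²_F = 7.111.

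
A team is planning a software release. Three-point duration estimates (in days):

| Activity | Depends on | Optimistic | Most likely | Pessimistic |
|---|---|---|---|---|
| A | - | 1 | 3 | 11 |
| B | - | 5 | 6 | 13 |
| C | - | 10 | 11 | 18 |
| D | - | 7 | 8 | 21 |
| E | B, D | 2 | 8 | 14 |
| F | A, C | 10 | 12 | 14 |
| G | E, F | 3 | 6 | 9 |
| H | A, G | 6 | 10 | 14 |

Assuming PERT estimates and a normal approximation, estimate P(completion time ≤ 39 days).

0.327

te_A = (1 + 4·3 + 11)/6 = 24/6 = 4; σ²_A = ((11−1)/6)² = 2.778
te_B = (5 + 4·6 + 13)/6 = 42/6 = 7; σ²_B = ((13−5)/6)² = 1.778
te_C = (10 + 4·11 + 18)/6 = 72/6 = 12; σ²_C = ((18−10)/6)² = 1.778
te_D = (7 + 4·8 + 21)/6 = 60/6 = 10; σ²_D = ((21−7)/6)² = 5.444
te_E = (2 + 4·8 + 14)/6 = 48/6 = 8; σ²_E = ((14−2)/6)² = 4.000
te_F = (10 + 4·12 + 14)/6 = 72/6 = 12; σ²_F = ((14−10)/6)² = 0.444
te_G = (3 + 4·6 + 9)/6 = 36/6 = 6; σ²_G = ((9−3)/6)² = 1.000
te_H = (6 + 4·10 + 14)/6 = 60/6 = 10; σ²_H = ((14−6)/6)² = 1.778

Forward pass:
ES_A = 0; EF_A = 4
ES_B = 0; EF_B = 7
ES_C = 0; EF_C = 12
ES_D = 0; EF_D = 10
ES_E = max(EF_B=7, EF_D=10) = 10; EF_E = 10+8 = 18
ES_F = max(EF_A=4, EF_C=12) = 12; EF_F = 12+12 = 24
ES_G = max(EF_E=18, EF_F=24) = 24; EF_G = 24+6 = 30
ES_H = max(EF_A=4, EF_G=30) = 30; EF_H = 30+10 = 40
Expected project duration μ = 40 days. Critical path: C → F → G → H.

Variance along critical path = 1.778 + 0.444 + 1.000 + 1.778 = 5.000; σ = √5.000 = 2.236 days.
Z = (39 − 40) / 2.236 = -0.447
P(T ≤ 39) = Φ(-0.447) ≈ 0.327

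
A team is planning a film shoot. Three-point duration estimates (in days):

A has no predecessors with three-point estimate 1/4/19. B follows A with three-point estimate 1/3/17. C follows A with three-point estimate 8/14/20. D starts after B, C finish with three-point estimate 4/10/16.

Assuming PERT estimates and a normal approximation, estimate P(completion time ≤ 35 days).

0.887

te_A = (1 + 4·4 + 19)/6 = 36/6 = 6; σ²_A = ((19−1)/6)² = 9.000
te_B = (1 + 4·3 + 17)/6 = 30/6 = 5; σ²_B = ((17−1)/6)² = 7.111
te_C = (8 + 4·14 + 20)/6 = 84/6 = 14; σ²_C = ((20−8)/6)² = 4.000
te_D = (4 + 4·10 + 16)/6 = 60/6 = 10; σ²_D = ((16−4)/6)² = 4.000

Forward pass:
ES_A = 0; EF_A = 6
ES_B = 6; EF_B = 6+5 = 11
ES_C = 6; EF_C = 6+14 = 20
ES_D = max(EF_B=11, EF_C=20) = 20; EF_D = 20+10 = 30
Expected project duration μ = 30 days. Critical path: A → C → D.

Variance along critical path = 9.000 + 4.000 + 4.000 = 17.000; σ = √17.000 = 4.123 days.
Z = (35 − 30) / 4.123 = 1.213
P(T ≤ 35) = Φ(1.213) ≈ 0.887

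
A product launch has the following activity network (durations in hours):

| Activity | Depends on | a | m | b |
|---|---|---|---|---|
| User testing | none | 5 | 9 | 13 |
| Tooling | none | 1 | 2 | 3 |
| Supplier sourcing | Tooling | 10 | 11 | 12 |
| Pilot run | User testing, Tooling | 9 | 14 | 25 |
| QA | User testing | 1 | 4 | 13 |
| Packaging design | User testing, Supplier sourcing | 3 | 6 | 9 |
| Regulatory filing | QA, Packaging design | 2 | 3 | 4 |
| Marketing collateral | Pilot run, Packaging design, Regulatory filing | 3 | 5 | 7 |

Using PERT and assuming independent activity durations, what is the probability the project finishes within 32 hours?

0.837

te_User testing = (5 + 4·9 + 13)/6 = 54/6 = 9; σ²_User testing = ((13−5)/6)² = 1.778
te_Tooling = (1 + 4·2 + 3)/6 = 12/6 = 2; σ²_Tooling = ((3−1)/6)² = 0.111
te_Supplier sourcing = (10 + 4·11 + 12)/6 = 66/6 = 11; σ²_Supplier sourcing = ((12−10)/6)² = 0.111
te_Pilot run = (9 + 4·14 + 25)/6 = 90/6 = 15; σ²_Pilot run = ((25−9)/6)² = 7.111
te_QA = (1 + 4·4 + 13)/6 = 30/6 = 5; σ²_QA = ((13−1)/6)² = 4.000
te_Packaging design = (3 + 4·6 + 9)/6 = 36/6 = 6; σ²_Packaging design = ((9−3)/6)² = 1.000
te_Regulatory filing = (2 + 4·3 + 4)/6 = 18/6 = 3; σ²_Regulatory filing = ((4−2)/6)² = 0.111
te_Marketing collateral = (3 + 4·5 + 7)/6 = 30/6 = 5; σ²_Marketing collateral = ((7−3)/6)² = 0.444

Forward pass:
ES_User testing = 0; EF_User testing = 9
ES_Tooling = 0; EF_Tooling = 2
ES_Supplier sourcing = 2; EF_Supplier sourcing = 2+11 = 13
ES_Pilot run = max(EF_User testing=9, EF_Tooling=2) = 9; EF_Pilot run = 9+15 = 24
ES_QA = 9; EF_QA = 9+5 = 14
ES_Packaging design = max(EF_User testing=9, EF_Supplier sourcing=13) = 13; EF_Packaging design = 13+6 = 19
ES_Regulatory filing = max(EF_QA=14, EF_Packaging design=19) = 19; EF_Regulatory filing = 19+3 = 22
ES_Marketing collateral = max(EF_Pilot run=24, EF_Packaging design=19, EF_Regulatory filing=22) = 24; EF_Marketing collateral = 24+5 = 29
Expected project duration μ = 29 hours. Critical path: User testing → Pilot run → Marketing collateral.

Variance along critical path = 1.778 + 7.111 + 0.444 = 9.333; σ = √9.333 = 3.055 hours.
Z = (32 − 29) / 3.055 = 0.982
P(T ≤ 32) = Φ(0.982) ≈ 0.837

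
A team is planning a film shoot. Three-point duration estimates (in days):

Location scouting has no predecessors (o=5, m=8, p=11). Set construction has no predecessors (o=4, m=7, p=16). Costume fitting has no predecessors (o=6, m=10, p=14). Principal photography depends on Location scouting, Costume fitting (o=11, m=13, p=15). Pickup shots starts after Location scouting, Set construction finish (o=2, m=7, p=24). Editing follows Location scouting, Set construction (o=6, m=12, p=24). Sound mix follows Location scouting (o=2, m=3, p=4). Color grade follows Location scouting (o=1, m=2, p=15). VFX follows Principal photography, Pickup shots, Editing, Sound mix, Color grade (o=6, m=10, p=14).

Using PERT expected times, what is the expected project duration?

33 days

te_Location scouting = (5 + 4·8 + 11)/6 = 48/6 = 8
te_Set construction = (4 + 4·7 + 16)/6 = 48/6 = 8
te_Costume fitting = (6 + 4·10 + 14)/6 = 60/6 = 10
te_Principal photography = (11 + 4·13 + 15)/6 = 78/6 = 13
te_Pickup shots = (2 + 4·7 + 24)/6 = 54/6 = 9
te_Editing = (6 + 4·12 + 24)/6 = 78/6 = 13
te_Sound mix = (2 + 4·3 + 4)/6 = 18/6 = 3
te_Color grade = (1 + 4·2 + 15)/6 = 24/6 = 4
te_VFX = (6 + 4·10 + 14)/6 = 60/6 = 10

Forward pass:
ES_Location scouting = 0; EF_Location scouting = 8
ES_Set construction = 0; EF_Set construction = 8
ES_Costume fitting = 0; EF_Costume fitting = 10
ES_Principal photography = max(EF_Location scouting=8, EF_Costume fitting=10) = 10; EF_Principal photography = 10+13 = 23
ES_Pickup shots = max(EF_Location scouting=8, EF_Set construction=8) = 8; EF_Pickup shots = 8+9 = 17
ES_Editing = max(EF_Location scouting=8, EF_Set construction=8) = 8; EF_Editing = 8+13 = 21
ES_Sound mix = 8; EF_Sound mix = 8+3 = 11
ES_Color grade = 8; EF_Color grade = 8+4 = 12
ES_VFX = max(EF_Principal photography=23, EF_Pickup shots=17, EF_Editing=21, EF_Sound mix=11, EF_Color grade=12) = 23; EF_VFX = 23+10 = 33
Expected project duration μ = 33 days. Critical path: Costume fitting → Principal photography → VFX.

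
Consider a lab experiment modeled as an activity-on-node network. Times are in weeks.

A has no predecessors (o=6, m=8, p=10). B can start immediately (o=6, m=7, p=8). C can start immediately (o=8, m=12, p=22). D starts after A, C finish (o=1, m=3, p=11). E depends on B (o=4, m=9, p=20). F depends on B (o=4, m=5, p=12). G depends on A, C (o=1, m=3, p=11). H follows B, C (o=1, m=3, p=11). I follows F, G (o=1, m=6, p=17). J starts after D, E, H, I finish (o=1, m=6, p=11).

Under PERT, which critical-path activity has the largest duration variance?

te_A = (6 + 4·8 + 10)/6 = 48/6 = 8; σ²_A = ((10−6)/6)² = 0.444
te_B = (6 + 4·7 + 8)/6 = 42/6 = 7; σ²_B = ((8−6)/6)² = 0.111
te_C = (8 + 4·12 + 22)/6 = 78/6 = 13; σ²_C = ((22−8)/6)² = 5.444
te_D = (1 + 4·3 + 11)/6 = 24/6 = 4; σ²_D = ((11−1)/6)² = 2.778
te_E = (4 + 4·9 + 20)/6 = 60/6 = 10; σ²_E = ((20−4)/6)² = 7.111
te_F = (4 + 4·5 + 12)/6 = 36/6 = 6; σ²_F = ((12−4)/6)² = 1.778
te_G = (1 + 4·3 + 11)/6 = 24/6 = 4; σ²_G = ((11−1)/6)² = 2.778
te_H = (1 + 4·3 + 11)/6 = 24/6 = 4; σ²_H = ((11−1)/6)² = 2.778
te_I = (1 + 4·6 + 17)/6 = 42/6 = 7; σ²_I = ((17−1)/6)² = 7.111
te_J = (1 + 4·6 + 11)/6 = 36/6 = 6; σ²_J = ((11−1)/6)² = 2.778

Forward pass:
ES_A = 0; EF_A = 8
ES_B = 0; EF_B = 7
ES_C = 0; EF_C = 13
ES_D = max(EF_A=8, EF_C=13) = 13; EF_D = 13+4 = 17
ES_E = 7; EF_E = 7+10 = 17
ES_F = 7; EF_F = 7+6 = 13
ES_G = max(EF_A=8, EF_C=13) = 13; EF_G = 13+4 = 17
ES_H = max(EF_B=7, EF_C=13) = 13; EF_H = 13+4 = 17
ES_I = max(EF_F=13, EF_G=17) = 17; EF_I = 17+7 = 24
ES_J = max(EF_D=17, EF_E=17, EF_H=17, EF_I=24) = 24; EF_J = 24+6 = 30
Expected project duration μ = 30 weeks. Critical path: C → G → I → J.

Variances on critical path: σ²_C=5.444, σ²_G=2.778, σ²_I=7.111, σ²_J=2.778.
Largest is σ²_I = 7.111.

I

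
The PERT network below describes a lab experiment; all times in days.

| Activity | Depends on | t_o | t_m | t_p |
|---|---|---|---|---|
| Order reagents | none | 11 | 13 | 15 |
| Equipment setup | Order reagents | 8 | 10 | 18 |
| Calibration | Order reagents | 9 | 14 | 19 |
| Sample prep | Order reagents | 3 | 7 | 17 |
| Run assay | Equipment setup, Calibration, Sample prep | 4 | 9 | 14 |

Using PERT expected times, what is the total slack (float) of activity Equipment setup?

te_Order reagents = (11 + 4·13 + 15)/6 = 78/6 = 13
te_Equipment setup = (8 + 4·10 + 18)/6 = 66/6 = 11
te_Calibration = (9 + 4·14 + 19)/6 = 84/6 = 14
te_Sample prep = (3 + 4·7 + 17)/6 = 48/6 = 8
te_Run assay = (4 + 4·9 + 14)/6 = 54/6 = 9

Forward pass:
ES_Order reagents = 0; EF_Order reagents = 13
ES_Equipment setup = 13; EF_Equipment setup = 13+11 = 24
ES_Calibration = 13; EF_Calibration = 13+14 = 27
ES_Sample prep = 13; EF_Sample prep = 13+8 = 21
ES_Run assay = max(EF_Equipment setup=24, EF_Calibration=27, EF_Sample prep=21) = 27; EF_Run assay = 27+9 = 36
Expected project duration μ = 36 days. Critical path: Order reagents → Calibration → Run assay.

Backward pass:
LF_Run assay = 36; LS_Run assay = 36−9 = 27
LF_Sample prep = LS_Run assay = 27; LS_Sample prep = 27−8 = 19
LF_Calibration = LS_Run assay = 27; LS_Calibration = 27−14 = 13
LF_Equipment setup = LS_Run assay = 27; LS_Equipment setup = 27−11 = 16
LF_Order reagents = min(LS_Equipment setup=16, LS_Calibration=13, LS_Sample prep=19) = 13; LS_Order reagents = 13−13 = 0
Slack_Equipment setup = LS_Equipment setup − ES_Equipment setup = 16 − 13 = 3

3 days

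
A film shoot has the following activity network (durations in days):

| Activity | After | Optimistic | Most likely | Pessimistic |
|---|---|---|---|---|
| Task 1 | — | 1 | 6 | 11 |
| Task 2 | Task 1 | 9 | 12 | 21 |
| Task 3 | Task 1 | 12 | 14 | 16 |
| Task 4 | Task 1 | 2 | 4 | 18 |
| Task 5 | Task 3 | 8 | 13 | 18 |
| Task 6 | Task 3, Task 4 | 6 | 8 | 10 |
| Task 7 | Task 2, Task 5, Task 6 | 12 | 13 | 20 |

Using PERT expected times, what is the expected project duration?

te_Task 1 = (1 + 4·6 + 11)/6 = 36/6 = 6
te_Task 2 = (9 + 4·12 + 21)/6 = 78/6 = 13
te_Task 3 = (12 + 4·14 + 16)/6 = 84/6 = 14
te_Task 4 = (2 + 4·4 + 18)/6 = 36/6 = 6
te_Task 5 = (8 + 4·13 + 18)/6 = 78/6 = 13
te_Task 6 = (6 + 4·8 + 10)/6 = 48/6 = 8
te_Task 7 = (12 + 4·13 + 20)/6 = 84/6 = 14

Forward pass:
ES_Task 1 = 0; EF_Task 1 = 6
ES_Task 2 = 6; EF_Task 2 = 6+13 = 19
ES_Task 3 = 6; EF_Task 3 = 6+14 = 20
ES_Task 4 = 6; EF_Task 4 = 6+6 = 12
ES_Task 5 = 20; EF_Task 5 = 20+13 = 33
ES_Task 6 = max(EF_Task 3=20, EF_Task 4=12) = 20; EF_Task 6 = 20+8 = 28
ES_Task 7 = max(EF_Task 2=19, EF_Task 5=33, EF_Task 6=28) = 33; EF_Task 7 = 33+14 = 47
Expected project duration μ = 47 days. Critical path: Task 1 → Task 3 → Task 5 → Task 7.

47 days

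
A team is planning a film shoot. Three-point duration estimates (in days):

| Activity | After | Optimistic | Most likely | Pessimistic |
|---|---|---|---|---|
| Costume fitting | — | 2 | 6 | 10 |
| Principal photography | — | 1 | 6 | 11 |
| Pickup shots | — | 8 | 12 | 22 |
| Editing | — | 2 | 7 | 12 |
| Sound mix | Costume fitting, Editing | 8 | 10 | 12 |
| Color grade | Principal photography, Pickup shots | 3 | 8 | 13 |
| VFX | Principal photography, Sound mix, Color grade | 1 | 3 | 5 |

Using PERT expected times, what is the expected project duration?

te_Costume fitting = (2 + 4·6 + 10)/6 = 36/6 = 6
te_Principal photography = (1 + 4·6 + 11)/6 = 36/6 = 6
te_Pickup shots = (8 + 4·12 + 22)/6 = 78/6 = 13
te_Editing = (2 + 4·7 + 12)/6 = 42/6 = 7
te_Sound mix = (8 + 4·10 + 12)/6 = 60/6 = 10
te_Color grade = (3 + 4·8 + 13)/6 = 48/6 = 8
te_VFX = (1 + 4·3 + 5)/6 = 18/6 = 3

Forward pass:
ES_Costume fitting = 0; EF_Costume fitting = 6
ES_Principal photography = 0; EF_Principal photography = 6
ES_Pickup shots = 0; EF_Pickup shots = 13
ES_Editing = 0; EF_Editing = 7
ES_Sound mix = max(EF_Costume fitting=6, EF_Editing=7) = 7; EF_Sound mix = 7+10 = 17
ES_Color grade = max(EF_Principal photography=6, EF_Pickup shots=13) = 13; EF_Color grade = 13+8 = 21
ES_VFX = max(EF_Principal photography=6, EF_Sound mix=17, EF_Color grade=21) = 21; EF_VFX = 21+3 = 24
Expected project duration μ = 24 days. Critical path: Pickup shots → Color grade → VFX.

24 days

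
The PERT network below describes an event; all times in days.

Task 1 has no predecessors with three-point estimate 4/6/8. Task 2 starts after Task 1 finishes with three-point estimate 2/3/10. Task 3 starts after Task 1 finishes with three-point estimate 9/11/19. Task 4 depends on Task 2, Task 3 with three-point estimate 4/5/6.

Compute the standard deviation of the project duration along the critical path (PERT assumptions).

te_Task 1 = (4 + 4·6 + 8)/6 = 36/6 = 6; σ²_Task 1 = ((8−4)/6)² = 0.444
te_Task 2 = (2 + 4·3 + 10)/6 = 24/6 = 4; σ²_Task 2 = ((10−2)/6)² = 1.778
te_Task 3 = (9 + 4·11 + 19)/6 = 72/6 = 12; σ²_Task 3 = ((19−9)/6)² = 2.778
te_Task 4 = (4 + 4·5 + 6)/6 = 30/6 = 5; σ²_Task 4 = ((6−4)/6)² = 0.111

Forward pass:
ES_Task 1 = 0; EF_Task 1 = 6
ES_Task 2 = 6; EF_Task 2 = 6+4 = 10
ES_Task 3 = 6; EF_Task 3 = 6+12 = 18
ES_Task 4 = max(EF_Task 2=10, EF_Task 3=18) = 18; EF_Task 4 = 18+5 = 23
Expected project duration μ = 23 days. Critical path: Task 1 → Task 3 → Task 4.

Variance along critical path = 0.444 + 2.778 + 0.111 = 3.333
σ = √3.333 = 1.826 days

1.83 days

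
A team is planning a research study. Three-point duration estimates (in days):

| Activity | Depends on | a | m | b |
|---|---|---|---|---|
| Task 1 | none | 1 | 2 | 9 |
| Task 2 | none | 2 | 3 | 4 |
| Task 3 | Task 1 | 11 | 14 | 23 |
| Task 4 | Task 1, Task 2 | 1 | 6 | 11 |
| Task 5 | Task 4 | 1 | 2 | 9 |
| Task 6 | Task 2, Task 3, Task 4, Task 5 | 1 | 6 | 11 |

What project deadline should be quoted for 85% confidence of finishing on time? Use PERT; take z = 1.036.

te_Task 1 = (1 + 4·2 + 9)/6 = 18/6 = 3; σ²_Task 1 = ((9−1)/6)² = 1.778
te_Task 2 = (2 + 4·3 + 4)/6 = 18/6 = 3; σ²_Task 2 = ((4−2)/6)² = 0.111
te_Task 3 = (11 + 4·14 + 23)/6 = 90/6 = 15; σ²_Task 3 = ((23−11)/6)² = 4.000
te_Task 4 = (1 + 4·6 + 11)/6 = 36/6 = 6; σ²_Task 4 = ((11−1)/6)² = 2.778
te_Task 5 = (1 + 4·2 + 9)/6 = 18/6 = 3; σ²_Task 5 = ((9−1)/6)² = 1.778
te_Task 6 = (1 + 4·6 + 11)/6 = 36/6 = 6; σ²_Task 6 = ((11−1)/6)² = 2.778

Forward pass:
ES_Task 1 = 0; EF_Task 1 = 3
ES_Task 2 = 0; EF_Task 2 = 3
ES_Task 3 = 3; EF_Task 3 = 3+15 = 18
ES_Task 4 = max(EF_Task 1=3, EF_Task 2=3) = 3; EF_Task 4 = 3+6 = 9
ES_Task 5 = 9; EF_Task 5 = 9+3 = 12
ES_Task 6 = max(EF_Task 2=3, EF_Task 3=18, EF_Task 4=9, EF_Task 5=12) = 18; EF_Task 6 = 18+6 = 24
Expected project duration μ = 24 days. Critical path: Task 1 → Task 3 → Task 6.

Variance along critical path = 1.778 + 4.000 + 2.778 = 8.556; σ = 2.925 days.
D = μ + z·σ = 24 + 1.036·2.925 = 27.0 days

27.0 days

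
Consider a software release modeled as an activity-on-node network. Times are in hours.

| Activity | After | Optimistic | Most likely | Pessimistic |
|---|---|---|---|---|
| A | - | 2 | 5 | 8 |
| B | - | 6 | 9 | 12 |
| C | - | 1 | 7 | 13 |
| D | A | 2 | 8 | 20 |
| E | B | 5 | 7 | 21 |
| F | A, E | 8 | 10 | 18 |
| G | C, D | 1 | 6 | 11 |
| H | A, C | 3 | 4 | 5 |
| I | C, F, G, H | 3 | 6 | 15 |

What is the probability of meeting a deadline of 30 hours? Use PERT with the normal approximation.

te_A = (2 + 4·5 + 8)/6 = 30/6 = 5; σ²_A = ((8−2)/6)² = 1.000
te_B = (6 + 4·9 + 12)/6 = 54/6 = 9; σ²_B = ((12−6)/6)² = 1.000
te_C = (1 + 4·7 + 13)/6 = 42/6 = 7; σ²_C = ((13−1)/6)² = 4.000
te_D = (2 + 4·8 + 20)/6 = 54/6 = 9; σ²_D = ((20−2)/6)² = 9.000
te_E = (5 + 4·7 + 21)/6 = 54/6 = 9; σ²_E = ((21−5)/6)² = 7.111
te_F = (8 + 4·10 + 18)/6 = 66/6 = 11; σ²_F = ((18−8)/6)² = 2.778
te_G = (1 + 4·6 + 11)/6 = 36/6 = 6; σ²_G = ((11−1)/6)² = 2.778
te_H = (3 + 4·4 + 5)/6 = 24/6 = 4; σ²_H = ((5−3)/6)² = 0.111
te_I = (3 + 4·6 + 15)/6 = 42/6 = 7; σ²_I = ((15−3)/6)² = 4.000

Forward pass:
ES_A = 0; EF_A = 5
ES_B = 0; EF_B = 9
ES_C = 0; EF_C = 7
ES_D = 5; EF_D = 5+9 = 14
ES_E = 9; EF_E = 9+9 = 18
ES_F = max(EF_A=5, EF_E=18) = 18; EF_F = 18+11 = 29
ES_G = max(EF_C=7, EF_D=14) = 14; EF_G = 14+6 = 20
ES_H = max(EF_A=5, EF_C=7) = 7; EF_H = 7+4 = 11
ES_I = max(EF_C=7, EF_F=29, EF_G=20, EF_H=11) = 29; EF_I = 29+7 = 36
Expected project duration μ = 36 hours. Critical path: B → E → F → I.

Variance along critical path = 1.000 + 7.111 + 2.778 + 4.000 = 14.889; σ = √14.889 = 3.859 hours.
Z = (30 − 36) / 3.859 = -1.555
P(T ≤ 30) = Φ(-1.555) ≈ 0.060

0.060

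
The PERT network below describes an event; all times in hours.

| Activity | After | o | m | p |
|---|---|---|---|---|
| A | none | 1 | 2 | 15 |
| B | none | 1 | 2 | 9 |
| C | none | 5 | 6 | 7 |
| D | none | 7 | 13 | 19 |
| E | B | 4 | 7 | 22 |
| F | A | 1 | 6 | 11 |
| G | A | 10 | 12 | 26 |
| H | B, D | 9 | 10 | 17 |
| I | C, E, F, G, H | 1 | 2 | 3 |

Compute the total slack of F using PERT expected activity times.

14 hours

te_A = (1 + 4·2 + 15)/6 = 24/6 = 4
te_B = (1 + 4·2 + 9)/6 = 18/6 = 3
te_C = (5 + 4·6 + 7)/6 = 36/6 = 6
te_D = (7 + 4·13 + 19)/6 = 78/6 = 13
te_E = (4 + 4·7 + 22)/6 = 54/6 = 9
te_F = (1 + 4·6 + 11)/6 = 36/6 = 6
te_G = (10 + 4·12 + 26)/6 = 84/6 = 14
te_H = (9 + 4·10 + 17)/6 = 66/6 = 11
te_I = (1 + 4·2 + 3)/6 = 12/6 = 2

Forward pass:
ES_A = 0; EF_A = 4
ES_B = 0; EF_B = 3
ES_C = 0; EF_C = 6
ES_D = 0; EF_D = 13
ES_E = 3; EF_E = 3+9 = 12
ES_F = 4; EF_F = 4+6 = 10
ES_G = 4; EF_G = 4+14 = 18
ES_H = max(EF_B=3, EF_D=13) = 13; EF_H = 13+11 = 24
ES_I = max(EF_C=6, EF_E=12, EF_F=10, EF_G=18, EF_H=24) = 24; EF_I = 24+2 = 26
Expected project duration μ = 26 hours. Critical path: D → H → I.

Backward pass:
LF_I = 26; LS_I = 26−2 = 24
LF_H = LS_I = 24; LS_H = 24−11 = 13
LF_G = LS_I = 24; LS_G = 24−14 = 10
LF_F = LS_I = 24; LS_F = 24−6 = 18
LF_E = LS_I = 24; LS_E = 24−9 = 15
LF_D = LS_H = 13; LS_D = 13−13 = 0
LF_C = LS_I = 24; LS_C = 24−6 = 18
LF_B = min(LS_E=15, LS_H=13) = 13; LS_B = 13−3 = 10
LF_A = min(LS_F=18, LS_G=10) = 10; LS_A = 10−4 = 6
Slack_F = LS_F − ES_F = 18 − 4 = 14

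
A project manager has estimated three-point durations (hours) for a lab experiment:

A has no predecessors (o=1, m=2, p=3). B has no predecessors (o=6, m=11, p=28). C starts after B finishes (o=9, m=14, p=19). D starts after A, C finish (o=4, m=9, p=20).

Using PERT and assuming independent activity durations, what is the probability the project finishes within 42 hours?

0.850

te_A = (1 + 4·2 + 3)/6 = 12/6 = 2; σ²_A = ((3−1)/6)² = 0.111
te_B = (6 + 4·11 + 28)/6 = 78/6 = 13; σ²_B = ((28−6)/6)² = 13.444
te_C = (9 + 4·14 + 19)/6 = 84/6 = 14; σ²_C = ((19−9)/6)² = 2.778
te_D = (4 + 4·9 + 20)/6 = 60/6 = 10; σ²_D = ((20−4)/6)² = 7.111

Forward pass:
ES_A = 0; EF_A = 2
ES_B = 0; EF_B = 13
ES_C = 13; EF_C = 13+14 = 27
ES_D = max(EF_A=2, EF_C=27) = 27; EF_D = 27+10 = 37
Expected project duration μ = 37 hours. Critical path: B → C → D.

Variance along critical path = 13.444 + 2.778 + 7.111 = 23.333; σ = √23.333 = 4.830 hours.
Z = (42 − 37) / 4.830 = 1.035
P(T ≤ 42) = Φ(1.035) ≈ 0.850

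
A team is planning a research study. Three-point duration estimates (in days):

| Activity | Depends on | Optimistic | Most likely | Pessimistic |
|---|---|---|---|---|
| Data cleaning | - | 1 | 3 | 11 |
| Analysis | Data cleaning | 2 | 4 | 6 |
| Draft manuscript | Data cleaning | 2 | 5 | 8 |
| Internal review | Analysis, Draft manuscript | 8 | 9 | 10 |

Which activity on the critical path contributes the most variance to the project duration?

Data cleaning

te_Data cleaning = (1 + 4·3 + 11)/6 = 24/6 = 4; σ²_Data cleaning = ((11−1)/6)² = 2.778
te_Analysis = (2 + 4·4 + 6)/6 = 24/6 = 4; σ²_Analysis = ((6−2)/6)² = 0.444
te_Draft manuscript = (2 + 4·5 + 8)/6 = 30/6 = 5; σ²_Draft manuscript = ((8−2)/6)² = 1.000
te_Internal review = (8 + 4·9 + 10)/6 = 54/6 = 9; σ²_Internal review = ((10−8)/6)² = 0.111

Forward pass:
ES_Data cleaning = 0; EF_Data cleaning = 4
ES_Analysis = 4; EF_Analysis = 4+4 = 8
ES_Draft manuscript = 4; EF_Draft manuscript = 4+5 = 9
ES_Internal review = max(EF_Analysis=8, EF_Draft manuscript=9) = 9; EF_Internal review = 9+9 = 18
Expected project duration μ = 18 days. Critical path: Data cleaning → Draft manuscript → Internal review.

Variances on critical path: σ²_Data cleaning=2.778, σ²_Draft manuscript=1.000, σ²_Internal review=0.111.
Largest is σ²_Data cleaning = 2.778.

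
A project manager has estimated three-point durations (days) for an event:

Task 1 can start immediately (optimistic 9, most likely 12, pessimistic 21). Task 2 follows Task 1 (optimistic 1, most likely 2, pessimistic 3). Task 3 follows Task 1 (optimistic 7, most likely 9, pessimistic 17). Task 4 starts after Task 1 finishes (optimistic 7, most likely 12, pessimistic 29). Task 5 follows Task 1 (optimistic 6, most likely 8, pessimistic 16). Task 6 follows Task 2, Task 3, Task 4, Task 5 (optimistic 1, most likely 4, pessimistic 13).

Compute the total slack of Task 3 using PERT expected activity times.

te_Task 1 = (9 + 4·12 + 21)/6 = 78/6 = 13
te_Task 2 = (1 + 4·2 + 3)/6 = 12/6 = 2
te_Task 3 = (7 + 4·9 + 17)/6 = 60/6 = 10
te_Task 4 = (7 + 4·12 + 29)/6 = 84/6 = 14
te_Task 5 = (6 + 4·8 + 16)/6 = 54/6 = 9
te_Task 6 = (1 + 4·4 + 13)/6 = 30/6 = 5

Forward pass:
ES_Task 1 = 0; EF_Task 1 = 13
ES_Task 2 = 13; EF_Task 2 = 13+2 = 15
ES_Task 3 = 13; EF_Task 3 = 13+10 = 23
ES_Task 4 = 13; EF_Task 4 = 13+14 = 27
ES_Task 5 = 13; EF_Task 5 = 13+9 = 22
ES_Task 6 = max(EF_Task 2=15, EF_Task 3=23, EF_Task 4=27, EF_Task 5=22) = 27; EF_Task 6 = 27+5 = 32
Expected project duration μ = 32 days. Critical path: Task 1 → Task 4 → Task 6.

Backward pass:
LF_Task 6 = 32; LS_Task 6 = 32−5 = 27
LF_Task 5 = LS_Task 6 = 27; LS_Task 5 = 27−9 = 18
LF_Task 4 = LS_Task 6 = 27; LS_Task 4 = 27−14 = 13
LF_Task 3 = LS_Task 6 = 27; LS_Task 3 = 27−10 = 17
LF_Task 2 = LS_Task 6 = 27; LS_Task 2 = 27−2 = 25
LF_Task 1 = min(LS_Task 2=25, LS_Task 3=17, LS_Task 4=13, LS_Task 5=18) = 13; LS_Task 1 = 13−13 = 0
Slack_Task 3 = LS_Task 3 − ES_Task 3 = 17 − 13 = 4

4 days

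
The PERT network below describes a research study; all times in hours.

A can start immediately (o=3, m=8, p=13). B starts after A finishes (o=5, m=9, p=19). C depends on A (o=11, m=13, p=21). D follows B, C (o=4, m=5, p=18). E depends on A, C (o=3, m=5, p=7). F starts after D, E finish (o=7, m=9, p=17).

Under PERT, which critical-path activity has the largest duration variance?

D

te_A = (3 + 4·8 + 13)/6 = 48/6 = 8; σ²_A = ((13−3)/6)² = 2.778
te_B = (5 + 4·9 + 19)/6 = 60/6 = 10; σ²_B = ((19−5)/6)² = 5.444
te_C = (11 + 4·13 + 21)/6 = 84/6 = 14; σ²_C = ((21−11)/6)² = 2.778
te_D = (4 + 4·5 + 18)/6 = 42/6 = 7; σ²_D = ((18−4)/6)² = 5.444
te_E = (3 + 4·5 + 7)/6 = 30/6 = 5; σ²_E = ((7−3)/6)² = 0.444
te_F = (7 + 4·9 + 17)/6 = 60/6 = 10; σ²_F = ((17−7)/6)² = 2.778

Forward pass:
ES_A = 0; EF_A = 8
ES_B = 8; EF_B = 8+10 = 18
ES_C = 8; EF_C = 8+14 = 22
ES_D = max(EF_B=18, EF_C=22) = 22; EF_D = 22+7 = 29
ES_E = max(EF_A=8, EF_C=22) = 22; EF_E = 22+5 = 27
ES_F = max(EF_D=29, EF_E=27) = 29; EF_F = 29+10 = 39
Expected project duration μ = 39 hours. Critical path: A → C → D → F.

Variances on critical path: σ²_A=2.778, σ²_C=2.778, σ²_D=5.444, σ²_F=2.778.
Largest is σ²_D = 5.444.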